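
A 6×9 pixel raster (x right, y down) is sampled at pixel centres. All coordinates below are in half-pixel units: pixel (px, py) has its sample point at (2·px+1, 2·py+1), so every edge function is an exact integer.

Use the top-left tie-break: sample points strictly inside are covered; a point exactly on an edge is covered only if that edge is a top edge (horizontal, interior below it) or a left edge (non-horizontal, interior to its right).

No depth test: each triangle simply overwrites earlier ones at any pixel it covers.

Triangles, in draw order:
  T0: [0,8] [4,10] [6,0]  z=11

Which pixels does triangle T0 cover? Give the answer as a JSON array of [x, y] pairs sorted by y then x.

T0:
  2·area = 44  (B↔C swapped to make it positive)
  edge (0, 8)→(6, 0): d=(6,-8) top-left  bias=+0
  edge (6, 0)→(4, 10): d=(-2,10) right/bottom  bias=-1
  edge (4, 10)→(0, 8): d=(-4,-2) top-left  bias=+0
    (2,1)@(5, 3): e=[10,4,30] → █
    (3,1)@(7, 3): e=[26,-16,34] → ·
    (1,2)@(3, 5): e=[6,20,18] → █
    (2,2)@(5, 5): e=[22,0,22] → ·  [on edge]
    (0,3)@(1, 7): e=[2,36,6] → █
    (2,3)@(5, 7): e=[34,-4,14] → ·
    (0,4)@(1, 9): e=[14,32,-2] → ·
    (1,4)@(3, 9): e=[30,12,2] → █
    (2,4)@(5, 9): e=[46,-8,6] → ·
    (1,5)@(3, 11): e=[42,8,-6] → ·
    (1,7)@(3, 15): e=[66,0,-22] → ·  [on edge]
  covered (5 px):
    · · · · · ·
    · · █ · · ·
    · █ · · · ·
    █ █ · · · ·
    · █ · · · ·
    · · · · · ·
    · · · · · ·
    · · · · · ·
    · · · · · ·

Result: [[2,1],[1,2],[0,3],[1,3],[1,4]]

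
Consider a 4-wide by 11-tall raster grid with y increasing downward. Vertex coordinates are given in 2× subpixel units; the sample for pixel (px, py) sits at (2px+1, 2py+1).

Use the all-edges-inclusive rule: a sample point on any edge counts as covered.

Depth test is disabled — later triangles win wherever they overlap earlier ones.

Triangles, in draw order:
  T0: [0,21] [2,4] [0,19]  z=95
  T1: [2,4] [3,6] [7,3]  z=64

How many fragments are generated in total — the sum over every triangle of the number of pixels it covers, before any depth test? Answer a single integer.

T0:
  2·area = 4  (B↔C swapped to make it positive)
  edge (0, 21)→(0, 19): d=(0,-2) inclusive
  edge (0, 19)→(2, 4): d=(2,-15) inclusive
  edge (2, 4)→(0, 21): d=(-2,17) inclusive
  covered (0 px):
    . . . .
    . . . .
    . . . .
    . . . .
    . . . .
    . . . .
    . . . .
    . . . .
    . . . .
    . . . .
    . . . .
T1:
  2·area = 11  (B↔C swapped to make it positive)
  edge (2, 4)→(7, 3): d=(5,-1) inclusive
  edge (7, 3)→(3, 6): d=(-4,3) inclusive
  edge (3, 6)→(2, 4): d=(-1,-2) inclusive
    (3,1)@(7, 3): e=[0,0,11] → X  [on edge]
    (1,2)@(3, 5): e=[6,4,1] → X
    (2,2)@(5, 5): e=[8,-2,5] → .
    (3,2)@(7, 5): e=[10,-8,9] → .
    (1,3)@(3, 7): e=[16,-4,-1] → .
  covered (2 px):
    . . . .
    . . . X
    . X . .
    . . . .
    . . . .
    . . . .
    . . . .
    . . . .
    . . . .
    . . . .
    . . . .

Final: 2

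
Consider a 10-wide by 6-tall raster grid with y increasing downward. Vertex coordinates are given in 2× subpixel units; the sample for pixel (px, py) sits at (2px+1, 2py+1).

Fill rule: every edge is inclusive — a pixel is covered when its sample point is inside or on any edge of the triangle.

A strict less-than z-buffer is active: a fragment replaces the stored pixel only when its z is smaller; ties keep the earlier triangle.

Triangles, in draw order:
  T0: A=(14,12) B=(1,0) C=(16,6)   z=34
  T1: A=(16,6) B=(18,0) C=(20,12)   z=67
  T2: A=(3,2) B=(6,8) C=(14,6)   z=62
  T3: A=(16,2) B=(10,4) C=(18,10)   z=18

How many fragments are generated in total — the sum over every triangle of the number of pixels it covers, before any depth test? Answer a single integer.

T0:
  2·area = 102
  edge (14, 12)→(1, 0): d=(-13,-12) inclusive
  edge (1, 0)→(16, 6): d=(15,6) inclusive
  edge (16, 6)→(14, 12): d=(-2,6) inclusive
    (1,0)@(3, 1): e=[11,3,88] → █
    (2,0)@(5, 1): e=[35,-9,76] → ·
    (1,1)@(3, 3): e=[-15,33,84] → ·
    (2,1)@(5, 3): e=[9,21,72] → █
    (3,1)@(7, 3): e=[33,9,60] → █
    (4,1)@(9, 3): e=[57,-3,48] → ·
    (8,1)@(17, 3): e=[153,-51,0] → ·  [on edge]
    (2,2)@(5, 5): e=[-17,51,68] → ·
    (3,2)@(7, 5): e=[7,39,56] → █
    (4,2)@(9, 5): e=[31,27,44] → █
    (5,2)@(11, 5): e=[55,15,32] → █
    (6,2)@(13, 5): e=[79,3,20] → █
    (7,4)@(15, 9): e=[51,51,0] → █  [on edge]
  covered (15 px):
    · █ · · · · · · · ·
    · · █ █ · · · · · ·
    · · · █ █ █ █ · · ·
    · · · · █ █ █ █ · ·
    · · · · · █ █ █ · ·
    · · · · · · █ · · ·
T1:
  2·area = 36
  edge (16, 6)→(18, 0): d=(2,-6) inclusive
  edge (18, 0)→(20, 12): d=(2,12) inclusive
  edge (20, 12)→(16, 6): d=(-4,-6) inclusive
    (8,1)@(17, 3): e=[0,18,18] → █  [on edge]
    (9,1)@(19, 3): e=[12,-6,30] → ·
    (8,2)@(17, 5): e=[4,22,10] → █
    (9,2)@(19, 5): e=[16,-2,22] → ·
    (8,3)@(17, 7): e=[8,26,2] → █
    (9,3)@(19, 7): e=[20,2,14] → █
    (7,4)@(15, 9): e=[0,54,-18] → ·  [on edge]
    (8,4)@(17, 9): e=[12,30,-6] → ·
    (9,4)@(19, 9): e=[24,6,6] → █
    (9,5)@(19, 11): e=[28,10,-2] → ·
  covered (5 px):
    · · · · · · · · · ·
    · · · · · · · · █ ·
    · · · · · · · · █ ·
    · · · · · · · · █ █
    · · · · · · · · · █
    · · · · · · · · · ·
T2:
  2·area = 54  (B↔C swapped to make it positive)
  edge (3, 2)→(14, 6): d=(11,4) inclusive
  edge (14, 6)→(6, 8): d=(-8,2) inclusive
  edge (6, 8)→(3, 2): d=(-3,-6) inclusive
    (2,1)@(5, 3): e=[3,42,9] → █
    (3,1)@(7, 3): e=[-5,38,21] → ·
    (2,2)@(5, 5): e=[25,26,3] → █
    (3,2)@(7, 5): e=[17,22,15] → █
    (4,2)@(9, 5): e=[9,18,27] → █
    (5,2)@(11, 5): e=[1,14,39] → █
    (6,2)@(13, 5): e=[-7,10,51] → ·
    (2,3)@(5, 7): e=[47,10,-3] → ·
    (3,3)@(7, 7): e=[39,6,9] → █
    (5,3)@(11, 7): e=[23,-2,33] → ·
    (3,4)@(7, 9): e=[61,-10,3] → ·
    (4,4)@(9, 9): e=[53,-14,15] → ·
  covered (7 px):
    · · · · · · · · · ·
    · · █ · · · · · · ·
    · · █ █ █ █ · · · ·
    · · · █ █ · · · · ·
    · · · · · · · · · ·
    · · · · · · · · · ·
T3:
  2·area = 52  (B↔C swapped to make it positive)
  edge (16, 2)→(18, 10): d=(2,8) inclusive
  edge (18, 10)→(10, 4): d=(-8,-6) inclusive
  edge (10, 4)→(16, 2): d=(6,-2) inclusive
    (9,0)@(19, 1): e=[-26,78,0] → ·  [on edge]
    (6,1)@(13, 3): e=[26,26,0] → █  [on edge]
    (7,1)@(15, 3): e=[10,38,4] → █
    (8,1)@(17, 3): e=[-6,50,8] → ·
    (3,2)@(7, 5): e=[78,-26,0] → ·  [on edge]
    (6,2)@(13, 5): e=[30,10,12] → █
    (8,2)@(17, 5): e=[-2,34,20] → ·
    (0,3)@(1, 7): e=[130,-78,0] → ·  [on edge]
    (6,3)@(13, 7): e=[34,-6,24] → ·
    (7,3)@(15, 7): e=[18,6,28] → █
    (8,3)@(17, 7): e=[2,18,32] → █
    (9,3)@(19, 7): e=[-14,30,36] → ·
  covered (7 px):
    · · · · · · · · · ·
    · · · · · · █ █ · ·
    · · · · · · █ █ · ·
    · · · · · · · █ █ ·
    · · · · · · · · █ ·
    · · · · · · · · · ·

Final: 34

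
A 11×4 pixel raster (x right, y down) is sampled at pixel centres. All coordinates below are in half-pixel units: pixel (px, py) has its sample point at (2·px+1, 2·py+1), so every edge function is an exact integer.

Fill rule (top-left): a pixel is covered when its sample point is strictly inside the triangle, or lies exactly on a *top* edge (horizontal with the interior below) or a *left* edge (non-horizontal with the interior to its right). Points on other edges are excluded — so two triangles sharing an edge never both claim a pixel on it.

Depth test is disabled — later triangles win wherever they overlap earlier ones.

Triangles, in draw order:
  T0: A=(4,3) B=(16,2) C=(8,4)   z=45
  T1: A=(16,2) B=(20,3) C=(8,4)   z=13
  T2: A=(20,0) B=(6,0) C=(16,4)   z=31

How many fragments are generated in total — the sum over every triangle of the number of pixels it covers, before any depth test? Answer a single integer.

T0:
  2·area = 16
  edge (4, 3)→(16, 2): d=(12,-1) top-left  bias=+0
  edge (16, 2)→(8, 4): d=(-8,2) right/bottom  bias=-1
  edge (8, 4)→(4, 3): d=(-4,-1) top-left  bias=+0
    (2,1)@(5, 3): e=[1,14,1] → #
    (3,1)@(7, 3): e=[3,10,3] → #
    (4,1)@(9, 3): e=[5,6,5] → #
    (5,1)@(11, 3): e=[7,2,7] → #
    (6,1)@(13, 3): e=[9,-2,9] → ·
    (2,2)@(5, 5): e=[25,-2,-7] → ·
    (3,2)@(7, 5): e=[27,-6,-5] → ·
    (4,2)@(9, 5): e=[29,-10,-3] → ·
    (5,2)@(11, 5): e=[31,-14,-1] → ·
  covered (4 px):
    · · · · · · · · · · ·
    · · # # # # · · · · ·
    · · · · · · · · · · ·
    · · · · · · · · · · ·
T1:
  2·area = 16
  edge (16, 2)→(20, 3): d=(4,1) right/bottom  bias=-1
  edge (20, 3)→(8, 4): d=(-12,1) right/bottom  bias=-1
  edge (8, 4)→(16, 2): d=(8,-2) top-left  bias=+0
    (6,1)@(13, 3): e=[7,7,2] → #
    (7,1)@(15, 3): e=[5,5,6] → #
    (8,1)@(17, 3): e=[3,3,10] → #
    (9,1)@(19, 3): e=[1,1,14] → #
    (10,1)@(21, 3): e=[-1,-1,18] → ·
    (6,2)@(13, 5): e=[15,-17,18] → ·
    (7,2)@(15, 5): e=[13,-19,22] → ·
    (8,2)@(17, 5): e=[11,-21,26] → ·
    (9,2)@(19, 5): e=[9,-23,30] → ·
  covered (4 px):
    · · · · · · · · · · ·
    · · · · · · # # # # ·
    · · · · · · · · · · ·
    · · · · · · · · · · ·
T2:
  2·area = 56  (B↔C swapped to make it positive)
  edge (20, 0)→(16, 4): d=(-4,4) right/bottom  bias=-1
  edge (16, 4)→(6, 0): d=(-10,-4) top-left  bias=+0
  edge (6, 0)→(20, 0): d=(14,0) top-left  bias=+0
    (4,0)@(9, 1): e=[40,2,14] → #
    (5,0)@(11, 1): e=[32,10,14] → #
    (6,0)@(13, 1): e=[24,18,14] → #
    (7,0)@(15, 1): e=[16,26,14] → #
    (8,0)@(17, 1): e=[8,34,14] → #
    (9,0)@(19, 1): e=[0,42,14] → ·  [on edge]
    (4,1)@(9, 3): e=[32,-18,42] → ·
    (5,1)@(11, 3): e=[24,-10,42] → ·
    (6,1)@(13, 3): e=[16,-2,42] → ·
    (7,1)@(15, 3): e=[8,6,42] → #
    (8,1)@(17, 3): e=[0,14,42] → ·  [on edge]
    (7,2)@(15, 5): e=[0,-14,70] → ·  [on edge]
    (6,3)@(13, 7): e=[0,-42,98] → ·  [on edge]
  covered (6 px):
    · · · · # # # # # · ·
    · · · · · · · # · · ·
    · · · · · · · · · · ·
    · · · · · · · · · · ·

Result: 14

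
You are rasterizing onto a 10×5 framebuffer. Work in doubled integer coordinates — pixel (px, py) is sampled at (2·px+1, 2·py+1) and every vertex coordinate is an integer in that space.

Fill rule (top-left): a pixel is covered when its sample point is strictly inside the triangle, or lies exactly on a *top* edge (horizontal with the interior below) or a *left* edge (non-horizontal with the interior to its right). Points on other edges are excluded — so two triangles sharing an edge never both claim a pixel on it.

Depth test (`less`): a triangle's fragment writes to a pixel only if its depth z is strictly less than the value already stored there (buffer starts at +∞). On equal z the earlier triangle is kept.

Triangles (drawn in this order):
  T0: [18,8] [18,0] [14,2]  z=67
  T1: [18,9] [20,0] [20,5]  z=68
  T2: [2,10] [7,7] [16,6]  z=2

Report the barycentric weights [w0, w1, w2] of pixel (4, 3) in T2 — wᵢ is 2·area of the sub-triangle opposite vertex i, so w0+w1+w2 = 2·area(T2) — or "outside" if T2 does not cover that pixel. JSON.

T0:
  2·area = 32  (B↔C swapped to make it positive)
  edge (18, 8)→(14, 2): d=(-4,-6) top-left  bias=+0
  edge (14, 2)→(18, 0): d=(4,-2) top-left  bias=+0
  edge (18, 0)→(18, 8): d=(0,8) right/bottom  bias=-1
    (8,0)@(17, 1): e=[22,2,8] → X
    (9,0)@(19, 1): e=[34,6,-8] → .
    (7,1)@(15, 3): e=[2,6,24] → X
    (9,1)@(19, 3): e=[26,14,-8] → .
    (7,2)@(15, 5): e=[-6,14,24] → .
    (8,2)@(17, 5): e=[6,18,8] → X
    (9,2)@(19, 5): e=[18,22,-8] → .
    (8,3)@(17, 7): e=[-2,26,8] → .
  covered (4 px):
    . . . . . . . . X .
    . . . . . . . X X .
    . . . . . . . . X .
    . . . . . . . . . .
    . . . . . . . . . .
T1:
  2·area = 10
  edge (18, 9)→(20, 0): d=(2,-9) top-left  bias=+0
  edge (20, 0)→(20, 5): d=(0,5) right/bottom  bias=-1
  edge (20, 5)→(18, 9): d=(-2,4) right/bottom  bias=-1
    (9,2)@(19, 5): e=[1,5,4] → X
    (9,3)@(19, 7): e=[5,5,0] → .  [on edge]
  covered (1 px):
    . . . . . . . . . .
    . . . . . . . . . .
    . . . . . . . . . X
    . . . . . . . . . .
    . . . . . . . . . .
T2:
  2·area = 22
  edge (2, 10)→(7, 7): d=(5,-3) top-left  bias=+0
  edge (7, 7)→(16, 6): d=(9,-1) top-left  bias=+0
  edge (16, 6)→(2, 10): d=(-14,4) right/bottom  bias=-1
    (8,0)@(17, 1): e=[0,-44,66] → .  [on edge]
    (3,3)@(7, 7): e=[0,0,22] → X  [on edge]
    (4,3)@(9, 7): e=[6,2,14] → X
    (5,3)@(11, 7): e=[12,4,6] → X
    (6,3)@(13, 7): e=[18,6,-2] → .
    (2,4)@(5, 9): e=[4,16,2] → X
    (3,4)@(7, 9): e=[10,18,-6] → .
    (4,4)@(9, 9): e=[16,20,-14] → .
    (5,4)@(11, 9): e=[22,22,-22] → .
  covered (4 px):
    . . . . . . . . . .
    . . . . . . . . . .
    . . . . . . . . . .
    . . . X X X . . . .
    . . X . . . . . . .

Answer: [2,14,6]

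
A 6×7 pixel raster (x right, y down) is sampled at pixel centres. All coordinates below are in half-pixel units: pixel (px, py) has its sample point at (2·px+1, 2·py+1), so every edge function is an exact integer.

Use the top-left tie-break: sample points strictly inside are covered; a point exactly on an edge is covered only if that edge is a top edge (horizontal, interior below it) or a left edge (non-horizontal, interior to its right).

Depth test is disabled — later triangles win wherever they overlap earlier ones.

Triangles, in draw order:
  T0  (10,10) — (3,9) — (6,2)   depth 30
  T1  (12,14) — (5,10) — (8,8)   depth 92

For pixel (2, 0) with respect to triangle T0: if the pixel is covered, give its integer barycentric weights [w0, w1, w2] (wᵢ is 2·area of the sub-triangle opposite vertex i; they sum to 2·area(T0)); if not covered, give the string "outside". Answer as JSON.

T0:
  2·area = 52
  edge (10, 10)→(3, 9): d=(-7,-1) top-left  bias=+0
  edge (3, 9)→(6, 2): d=(3,-7) top-left  bias=+0
  edge (6, 2)→(10, 10): d=(4,8) right/bottom  bias=-1
    (2,2)@(5, 5): e=[30,2,20] → #
    (3,2)@(7, 5): e=[32,16,4] → #
    (4,2)@(9, 5): e=[34,30,-12] → ·
    (2,3)@(5, 7): e=[16,8,28] → #
    (4,3)@(9, 7): e=[20,36,-4] → ·
    (1,4)@(3, 9): e=[0,0,52] → #  [on edge]
    (4,4)@(9, 9): e=[6,42,4] → #
    (5,4)@(11, 9): e=[8,56,-12] → ·
    (1,5)@(3, 11): e=[-14,6,60] → ·
    (2,5)@(5, 11): e=[-12,20,44] → ·
    (3,5)@(7, 11): e=[-10,34,28] → ·
    (4,5)@(9, 11): e=[-8,48,12] → ·
  covered (8 px):
    · · · · · ·
    · · · · · ·
    · · # # · ·
    · · # # · ·
    · # # # # ·
    · · · · · ·
    · · · · · ·
T1:
  2·area = 26
  edge (12, 14)→(5, 10): d=(-7,-4) top-left  bias=+0
  edge (5, 10)→(8, 8): d=(3,-2) top-left  bias=+0
  edge (8, 8)→(12, 14): d=(4,6) right/bottom  bias=-1
    (3,4)@(7, 9): e=[15,1,10] → #
    (4,4)@(9, 9): e=[23,5,-2] → ·
    (3,5)@(7, 11): e=[1,7,18] → #
    (4,5)@(9, 11): e=[9,11,6] → #
    (5,5)@(11, 11): e=[17,15,-6] → ·
    (3,6)@(7, 13): e=[-13,13,26] → ·
    (4,6)@(9, 13): e=[-5,17,14] → ·
    (5,6)@(11, 13): e=[3,21,2] → #
  covered (4 px):
    · · · · · ·
    · · · · · ·
    · · · · · ·
    · · · · · ·
    · · · # · ·
    · · · # # ·
    · · · · · #

Answer: "outside"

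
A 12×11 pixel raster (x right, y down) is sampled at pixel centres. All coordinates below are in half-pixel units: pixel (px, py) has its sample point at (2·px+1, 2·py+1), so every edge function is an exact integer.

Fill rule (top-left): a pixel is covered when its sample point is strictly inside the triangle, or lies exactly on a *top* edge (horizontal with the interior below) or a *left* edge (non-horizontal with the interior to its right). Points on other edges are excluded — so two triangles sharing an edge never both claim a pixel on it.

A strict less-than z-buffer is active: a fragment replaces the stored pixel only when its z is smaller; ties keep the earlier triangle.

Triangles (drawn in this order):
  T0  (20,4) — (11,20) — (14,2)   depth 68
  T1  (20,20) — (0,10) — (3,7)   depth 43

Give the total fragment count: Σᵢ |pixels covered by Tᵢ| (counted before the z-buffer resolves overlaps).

T0:
  2·area = 114
  edge (20, 4)→(11, 20): d=(-9,16) right/bottom  bias=-1
  edge (11, 20)→(14, 2): d=(3,-18) top-left  bias=+0
  edge (14, 2)→(20, 4): d=(6,2) right/bottom  bias=-1
    (5,0)@(11, 1): e=[171,-57,0] → .  [on edge]
    (7,1)@(15, 3): e=[89,21,4] → X
    (8,1)@(17, 3): e=[57,57,0] → .  [on edge]
    (7,2)@(15, 5): e=[71,27,16] → X
    (8,2)@(17, 5): e=[39,63,12] → X
    (9,2)@(19, 5): e=[7,99,8] → X
    (10,2)@(21, 5): e=[-25,135,4] → .
    (11,2)@(23, 5): e=[-57,171,0] → .  [on edge]
    (7,3)@(15, 7): e=[53,33,28] → X
    (9,3)@(19, 7): e=[-11,105,20] → .
    (6,4)@(13, 9): e=[67,3,44] → X
    (9,4)@(19, 9): e=[-29,111,32] → .
  covered (13 px):
    . . . . . . . . . . . .
    . . . . . . . X . . . .
    . . . . . . . X X X . .
    . . . . . . . X X . . .
    . . . . . . X X X . . .
    . . . . . . X X . . . .
    . . . . . . X . . . . .
    . . . . . . X . . . . .
    . . . . . . . . . . . .
    . . . . . . . . . . . .
    . . . . . . . . . . . .
T1:
  2·area = 90
  edge (20, 20)→(0, 10): d=(-20,-10) top-left  bias=+0
  edge (0, 10)→(3, 7): d=(3,-3) top-left  bias=+0
  edge (3, 7)→(20, 20): d=(17,13) right/bottom  bias=-1
    (4,0)@(9, 1): e=[270,0,-180] → .  [on edge]
    (3,1)@(7, 3): e=[210,0,-120] → .  [on edge]
    (2,2)@(5, 5): e=[150,0,-60] → .  [on edge]
    (1,3)@(3, 7): e=[90,0,0] → .  [on edge]
    (0,4)@(1, 9): e=[30,0,60] → X  [on edge]
    (1,4)@(3, 9): e=[50,6,34] → X
    (2,4)@(5, 9): e=[70,12,8] → X
    (3,4)@(7, 9): e=[90,18,-18] → .
    (0,5)@(1, 11): e=[-10,6,94] → .
    (1,5)@(3, 11): e=[10,12,68] → X
    (3,5)@(7, 11): e=[50,24,16] → X
    (4,5)@(9, 11): e=[70,30,-10] → .
  covered (11 px):
    . . . . . . . . . . . .
    . . . . . . . . . . . .
    . . . . . . . . . . . .
    . . . . . . . . . . . .
    X X X . . . . . . . . .
    . X X X . . . . . . . .
    . . . X X . . . . . . .
    . . . . . X X . . . . .
    . . . . . . . X . . . .
    . . . . . . . . . . . .
    . . . . . . . . . . . .

Answer: 24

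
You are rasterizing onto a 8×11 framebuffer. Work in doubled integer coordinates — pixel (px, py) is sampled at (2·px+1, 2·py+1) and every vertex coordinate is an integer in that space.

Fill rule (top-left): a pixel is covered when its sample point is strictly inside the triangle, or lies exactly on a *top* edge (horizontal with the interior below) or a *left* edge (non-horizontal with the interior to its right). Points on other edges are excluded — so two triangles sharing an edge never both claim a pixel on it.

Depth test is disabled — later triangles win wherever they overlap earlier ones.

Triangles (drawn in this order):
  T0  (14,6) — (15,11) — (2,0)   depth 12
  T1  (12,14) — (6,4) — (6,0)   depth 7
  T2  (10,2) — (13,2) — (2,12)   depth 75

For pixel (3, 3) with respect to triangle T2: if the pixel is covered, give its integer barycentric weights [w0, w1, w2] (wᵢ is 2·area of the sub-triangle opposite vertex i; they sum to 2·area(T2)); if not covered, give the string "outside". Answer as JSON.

T0:
  2·area = 54
  edge (14, 6)→(15, 11): d=(1,5) right/bottom  bias=-1
  edge (15, 11)→(2, 0): d=(-13,-11) top-left  bias=+0
  edge (2, 0)→(14, 6): d=(12,6) right/bottom  bias=-1
    (6,0)@(13, 1): e=[0,108,-54] → .  [on edge]
    (3,1)@(7, 3): e=[32,16,6] → X
    (4,1)@(9, 3): e=[22,38,-6] → .
    (3,2)@(7, 5): e=[34,-10,30] → .
    (4,2)@(9, 5): e=[24,12,18] → X
    (5,2)@(11, 5): e=[14,34,6] → X
    (6,2)@(13, 5): e=[4,56,-6] → .
    (4,3)@(9, 7): e=[26,-14,42] → .
    (5,3)@(11, 7): e=[16,8,30] → X
    (6,3)@(13, 7): e=[6,30,18] → X
    (7,3)@(15, 7): e=[-4,52,6] → .
    (5,4)@(11, 9): e=[18,-18,54] → .
    (7,5)@(15, 11): e=[0,0,54] → .  [on edge]
  covered (6 px):
    . . . . . . . .
    . . . X . . . .
    . . . . X X . .
    . . . . . X X .
    . . . . . . X .
    . . . . . . . .
    . . . . . . . .
    . . . . . . . .
    . . . . . . . .
    . . . . . . . .
    . . . . . . . .
T1:
  2·area = 24
  edge (12, 14)→(6, 4): d=(-6,-10) top-left  bias=+0
  edge (6, 4)→(6, 0): d=(0,-4) top-left  bias=+0
  edge (6, 0)→(12, 14): d=(6,14) right/bottom  bias=-1
    (3,1)@(7, 3): e=[16,4,4] → X
    (4,1)@(9, 3): e=[36,12,-24] → .
    (3,2)@(7, 5): e=[4,4,16] → X
    (4,2)@(9, 5): e=[24,12,-12] → .
    (3,3)@(7, 7): e=[-8,4,28] → .
    (4,3)@(9, 7): e=[12,12,0] → .  [on edge]
    (4,4)@(9, 9): e=[0,12,12] → X  [on edge]
    (5,4)@(11, 9): e=[20,20,-16] → .
    (4,5)@(9, 11): e=[-12,12,24] → .
    (7,9)@(15, 19): e=[0,36,-12] → .  [on edge]
    (7,10)@(15, 21): e=[-12,36,0] → .  [on edge]
  covered (3 px):
    . . . . . . . .
    . . . X . . . .
    . . . X . . . .
    . . . . . . . .
    . . . . X . . .
    . . . . . . . .
    . . . . . . . .
    . . . . . . . .
    . . . . . . . .
    . . . . . . . .
    . . . . . . . .
T2:
  2·area = 30
  edge (10, 2)→(13, 2): d=(3,0) top-left  bias=+0
  edge (13, 2)→(2, 12): d=(-11,10) right/bottom  bias=-1
  edge (2, 12)→(10, 2): d=(8,-10) top-left  bias=+0
    (5,1)@(11, 3): e=[3,9,18] → X
    (6,1)@(13, 3): e=[3,-11,38] → .
    (4,2)@(9, 5): e=[9,7,14] → X
    (5,2)@(11, 5): e=[9,-13,34] → .
    (3,3)@(7, 7): e=[15,5,10] → X
    (4,3)@(9, 7): e=[15,-15,30] → .
    (2,4)@(5, 9): e=[21,3,6] → X
    (3,4)@(7, 9): e=[21,-17,26] → .
    (1,5)@(3, 11): e=[27,1,2] → X
    (2,5)@(5, 11): e=[27,-19,22] → .
    (1,6)@(3, 13): e=[33,-21,18] → .
  covered (5 px):
    . . . . . . . .
    . . . . . X . .
    . . . . X . . .
    . . . X . . . .
    . . X . . . . .
    . X . . . . . .
    . . . . . . . .
    . . . . . . . .
    . . . . . . . .
    . . . . . . . .
    . . . . . . . .

Result: [5,10,15]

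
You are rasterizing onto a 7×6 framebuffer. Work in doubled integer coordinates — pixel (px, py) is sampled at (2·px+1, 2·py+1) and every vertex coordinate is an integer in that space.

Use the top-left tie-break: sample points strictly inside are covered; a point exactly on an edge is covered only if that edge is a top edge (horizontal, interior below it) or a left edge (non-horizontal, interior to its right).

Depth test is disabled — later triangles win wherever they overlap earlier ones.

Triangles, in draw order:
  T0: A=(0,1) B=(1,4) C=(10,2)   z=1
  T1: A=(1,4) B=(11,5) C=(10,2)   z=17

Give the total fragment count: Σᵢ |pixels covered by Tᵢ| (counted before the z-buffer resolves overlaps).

T0:
  2·area = 29  (B↔C swapped to make it positive)
  edge (0, 1)→(10, 2): d=(10,1) right/bottom  bias=-1
  edge (10, 2)→(1, 4): d=(-9,2) right/bottom  bias=-1
  edge (1, 4)→(0, 1): d=(-1,-3) top-left  bias=+0
    (0,1)@(1, 3): e=[19,9,1] → █
    (1,1)@(3, 3): e=[17,5,7] → █
    (2,1)@(5, 3): e=[15,1,13] → █
    (3,1)@(7, 3): e=[13,-3,19] → ·
    (0,2)@(1, 5): e=[39,-9,-1] → ·
    (1,2)@(3, 5): e=[37,-13,5] → ·
    (2,2)@(5, 5): e=[35,-17,11] → ·
  covered (3 px):
    · · · · · · ·
    █ █ █ · · · ·
    · · · · · · ·
    · · · · · · ·
    · · · · · · ·
    · · · · · · ·
T1:
  2·area = 29  (B↔C swapped to make it positive)
  edge (1, 4)→(10, 2): d=(9,-2) top-left  bias=+0
  edge (10, 2)→(11, 5): d=(1,3) right/bottom  bias=-1
  edge (11, 5)→(1, 4): d=(-10,-1) top-left  bias=+0
    (3,1)@(7, 3): e=[3,10,16] → █
    (4,1)@(9, 3): e=[7,4,18] → █
    (5,1)@(11, 3): e=[11,-2,20] → ·
    (3,2)@(7, 5): e=[21,12,-4] → ·
    (4,2)@(9, 5): e=[25,6,-2] → ·
    (5,2)@(11, 5): e=[29,0,0] → ·  [on edge]
    (6,5)@(13, 11): e=[87,0,-58] → ·  [on edge]
  covered (2 px):
    · · · · · · ·
    · · · █ █ · ·
    · · · · · · ·
    · · · · · · ·
    · · · · · · ·
    · · · · · · ·

Answer: 5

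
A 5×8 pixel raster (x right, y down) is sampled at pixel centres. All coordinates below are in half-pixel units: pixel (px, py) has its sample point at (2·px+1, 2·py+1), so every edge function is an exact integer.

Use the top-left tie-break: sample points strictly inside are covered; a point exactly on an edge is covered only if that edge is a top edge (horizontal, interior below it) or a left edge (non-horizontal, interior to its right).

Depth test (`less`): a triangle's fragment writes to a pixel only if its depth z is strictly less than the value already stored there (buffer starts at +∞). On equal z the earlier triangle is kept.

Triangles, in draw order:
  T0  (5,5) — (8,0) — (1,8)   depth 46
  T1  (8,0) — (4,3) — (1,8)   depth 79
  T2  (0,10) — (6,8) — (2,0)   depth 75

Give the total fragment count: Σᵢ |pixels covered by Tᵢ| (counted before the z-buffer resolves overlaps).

T0:
  2·area = 11  (B↔C swapped to make it positive)
  edge (5, 5)→(1, 8): d=(-4,3) right/bottom  bias=-1
  edge (1, 8)→(8, 0): d=(7,-8) top-left  bias=+0
  edge (8, 0)→(5, 5): d=(-3,5) right/bottom  bias=-1
    (2,2)@(5, 5): e=[0,11,0] → ·  [on edge]
  covered (0 px):
    · · · · ·
    · · · · ·
    · · · · ·
    · · · · ·
    · · · · ·
    · · · · ·
    · · · · ·
    · · · · ·
T1:
  2·area = 11  (B↔C swapped to make it positive)
  edge (8, 0)→(1, 8): d=(-7,8) right/bottom  bias=-1
  edge (1, 8)→(4, 3): d=(3,-5) top-left  bias=+0
  edge (4, 3)→(8, 0): d=(4,-3) top-left  bias=+0
    (3,0)@(7, 1): e=[1,9,1] → #
    (4,0)@(9, 1): e=[-15,19,7] → ·
    (2,1)@(5, 3): e=[3,5,3] → #
    (3,1)@(7, 3): e=[-13,15,9] → ·
    (1,2)@(3, 5): e=[5,1,5] → #
    (2,2)@(5, 5): e=[-11,11,11] → ·
    (1,3)@(3, 7): e=[-9,7,13] → ·
  covered (3 px):
    · · · # ·
    · · # · ·
    · # · · ·
    · · · · ·
    · · · · ·
    · · · · ·
    · · · · ·
    · · · · ·
T2:
  2·area = 56  (B↔C swapped to make it positive)
  edge (0, 10)→(2, 0): d=(2,-10) top-left  bias=+0
  edge (2, 0)→(6, 8): d=(4,8) right/bottom  bias=-1
  edge (6, 8)→(0, 10): d=(-6,2) right/bottom  bias=-1
    (1,1)@(3, 3): e=[16,4,36] → #
    (2,1)@(5, 3): e=[36,-12,32] → ·
    (0,2)@(1, 5): e=[0,28,28] → #  [on edge]
    (2,2)@(5, 5): e=[40,-4,20] → ·
    (0,3)@(1, 7): e=[4,36,16] → #
    (2,3)@(5, 7): e=[44,4,8] → #
    (3,3)@(7, 7): e=[64,-12,4] → ·
    (4,3)@(9, 7): e=[84,-28,0] → ·  [on edge]
    (0,4)@(1, 9): e=[8,44,4] → #
    (1,4)@(3, 9): e=[28,28,0] → ·  [on edge]
    (2,4)@(5, 9): e=[48,12,-4] → ·
    (0,5)@(1, 11): e=[12,52,-8] → ·
  covered (7 px):
    · · · · ·
    · # · · ·
    # # · · ·
    # # # · ·
    # · · · ·
    · · · · ·
    · · · · ·
    · · · · ·

Result: 10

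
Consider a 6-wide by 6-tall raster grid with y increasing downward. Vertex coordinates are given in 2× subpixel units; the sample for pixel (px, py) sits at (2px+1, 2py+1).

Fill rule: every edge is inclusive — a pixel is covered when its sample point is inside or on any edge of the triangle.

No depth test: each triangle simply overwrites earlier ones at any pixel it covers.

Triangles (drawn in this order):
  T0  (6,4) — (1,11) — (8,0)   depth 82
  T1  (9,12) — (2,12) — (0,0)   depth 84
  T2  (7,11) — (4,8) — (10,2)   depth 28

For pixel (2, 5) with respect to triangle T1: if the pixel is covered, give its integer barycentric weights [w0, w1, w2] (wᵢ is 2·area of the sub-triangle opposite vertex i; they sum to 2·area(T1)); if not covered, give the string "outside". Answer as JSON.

T0:
  2·area = 6
  edge (6, 4)→(1, 11): d=(-5,7) inclusive
  edge (1, 11)→(8, 0): d=(7,-11) inclusive
  edge (8, 0)→(6, 4): d=(-2,4) inclusive
    (2,2)@(5, 5): e=[2,2,2] → █
    (3,2)@(7, 5): e=[-12,24,-6] → ·
    (2,3)@(5, 7): e=[-8,16,-2] → ·
    (0,5)@(1, 11): e=[0,0,6] → █  [on edge]
    (1,5)@(3, 11): e=[-14,22,-2] → ·
  covered (2 px):
    · · · · · ·
    · · · · · ·
    · · █ · · ·
    · · · · · ·
    · · · · · ·
    █ · · · · ·
T1:
  2·area = 84
  edge (9, 12)→(2, 12): d=(-7,0) inclusive
  edge (2, 12)→(0, 0): d=(-2,-12) inclusive
  edge (0, 0)→(9, 12): d=(9,12) inclusive
    (0,1)@(1, 3): e=[63,6,15] → █
    (1,1)@(3, 3): e=[63,30,-9] → ·
    (0,2)@(1, 5): e=[49,2,33] → █
    (1,2)@(3, 5): e=[49,26,9] → █
    (2,2)@(5, 5): e=[49,50,-15] → ·
    (0,3)@(1, 7): e=[35,-2,51] → ·
    (1,3)@(3, 7): e=[35,22,27] → █
    (2,3)@(5, 7): e=[35,46,3] → █
    (3,3)@(7, 7): e=[35,70,-21] → ·
    (1,4)@(3, 9): e=[21,18,45] → █
    (3,4)@(7, 9): e=[21,66,-3] → ·
    (1,5)@(3, 11): e=[7,14,63] → █
  covered (10 px):
    · · · · · ·
    █ · · · · ·
    █ █ · · · ·
    · █ █ · · ·
    · █ █ · · ·
    · █ █ █ · ·
T2:
  2·area = 36
  edge (7, 11)→(4, 8): d=(-3,-3) inclusive
  edge (4, 8)→(10, 2): d=(6,-6) inclusive
  edge (10, 2)→(7, 11): d=(-3,9) inclusive
    (5,0)@(11, 1): e=[42,0,-6] → ·  [on edge]
    (4,1)@(9, 3): e=[30,0,6] → █  [on edge]
    (5,1)@(11, 3): e=[36,12,-12] → ·
    (0,2)@(1, 5): e=[0,-36,72] → ·  [on edge]
    (3,2)@(7, 5): e=[18,0,18] → █  [on edge]
    (4,2)@(9, 5): e=[24,12,0] → █  [on edge]
    (5,2)@(11, 5): e=[30,24,-18] → ·
    (1,3)@(3, 7): e=[0,-12,48] → ·  [on edge]
    (2,3)@(5, 7): e=[6,0,30] → █  [on edge]
    (4,3)@(9, 7): e=[18,24,-6] → ·
    (1,4)@(3, 9): e=[-6,0,42] → ·  [on edge]
    (2,4)@(5, 9): e=[0,12,24] → █  [on edge]
    (0,5)@(1, 11): e=[-18,0,54] → ·  [on edge]
    (3,5)@(7, 11): e=[0,36,0] → █  [on edge]
  covered (8 px):
    · · · · · ·
    · · · · █ ·
    · · · █ █ ·
    · · █ █ · ·
    · · █ █ · ·
    · · · █ · ·

Answer: [38,39,7]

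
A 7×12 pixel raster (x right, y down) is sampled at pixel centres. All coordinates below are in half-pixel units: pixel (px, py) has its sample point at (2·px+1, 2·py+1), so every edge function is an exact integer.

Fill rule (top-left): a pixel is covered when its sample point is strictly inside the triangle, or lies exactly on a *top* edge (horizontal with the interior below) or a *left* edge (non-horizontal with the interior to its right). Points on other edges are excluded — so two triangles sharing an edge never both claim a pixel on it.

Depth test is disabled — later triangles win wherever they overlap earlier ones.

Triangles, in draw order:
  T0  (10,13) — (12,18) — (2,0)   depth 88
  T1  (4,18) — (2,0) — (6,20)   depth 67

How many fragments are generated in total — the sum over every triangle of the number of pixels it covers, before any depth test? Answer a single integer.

T0:
  2·area = 14
  edge (10, 13)→(12, 18): d=(2,5) right/bottom  bias=-1
  edge (12, 18)→(2, 0): d=(-10,-18) top-left  bias=+0
  edge (2, 0)→(10, 13): d=(8,13) right/bottom  bias=-1
    (2,2)@(5, 5): e=[9,4,1] → #
    (3,2)@(7, 5): e=[-1,40,-25] → ·
    (2,3)@(5, 7): e=[13,-16,17] → ·
    (3,4)@(7, 9): e=[7,0,7] → #  [on edge]
    (4,4)@(9, 9): e=[-3,36,-19] → ·
    (3,5)@(7, 11): e=[11,-20,23] → ·
  covered (2 px):
    · · · · · · ·
    · · · · · · ·
    · · # · · · ·
    · · · · · · ·
    · · · # · · ·
    · · · · · · ·
    · · · · · · ·
    · · · · · · ·
    · · · · · · ·
    · · · · · · ·
    · · · · · · ·
    · · · · · · ·
T1:
  2·area = 32
  edge (4, 18)→(2, 0): d=(-2,-18) top-left  bias=+0
  edge (2, 0)→(6, 20): d=(4,20) right/bottom  bias=-1
  edge (6, 20)→(4, 18): d=(-2,-2) top-left  bias=+0
    (1,2)@(3, 5): e=[8,0,24] → ·  [on edge]
    (1,3)@(3, 7): e=[4,8,20] → #
    (2,3)@(5, 7): e=[40,-32,24] → ·
    (1,4)@(3, 9): e=[0,16,16] → #  [on edge]
    (2,4)@(5, 9): e=[36,-24,20] → ·
    (1,5)@(3, 11): e=[-4,24,12] → ·
    (0,7)@(1, 15): e=[-48,80,0] → ·  [on edge]
    (2,7)@(5, 15): e=[24,0,8] → ·  [on edge]
    (1,8)@(3, 17): e=[-16,48,0] → ·  [on edge]
    (2,8)@(5, 17): e=[20,8,4] → #
    (3,8)@(7, 17): e=[56,-32,8] → ·
    (2,9)@(5, 19): e=[16,16,0] → #  [on edge]
    (3,10)@(7, 21): e=[48,-16,0] → ·  [on edge]
    (4,11)@(9, 23): e=[80,-48,0] → ·  [on edge]
  covered (4 px):
    · · · · · · ·
    · · · · · · ·
    · · · · · · ·
    · # · · · · ·
    · # · · · · ·
    · · · · · · ·
    · · · · · · ·
    · · · · · · ·
    · · # · · · ·
    · · # · · · ·
    · · · · · · ·
    · · · · · · ·

Final: 6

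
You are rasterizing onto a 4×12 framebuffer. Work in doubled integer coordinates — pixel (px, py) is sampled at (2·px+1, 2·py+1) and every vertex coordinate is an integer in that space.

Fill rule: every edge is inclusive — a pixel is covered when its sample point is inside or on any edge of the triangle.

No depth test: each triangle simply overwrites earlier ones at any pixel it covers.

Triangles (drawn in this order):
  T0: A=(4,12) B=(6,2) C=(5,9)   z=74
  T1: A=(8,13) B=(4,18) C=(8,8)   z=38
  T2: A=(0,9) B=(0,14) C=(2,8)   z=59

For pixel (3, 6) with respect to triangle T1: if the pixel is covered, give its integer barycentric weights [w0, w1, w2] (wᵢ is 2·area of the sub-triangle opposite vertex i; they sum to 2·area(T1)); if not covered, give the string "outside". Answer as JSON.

T0:
  2·area = 4
  edge (4, 12)→(6, 2): d=(2,-10) inclusive
  edge (6, 2)→(5, 9): d=(-1,7) inclusive
  edge (5, 9)→(4, 12): d=(-1,3) inclusive
    (3,1)@(7, 3): e=[12,-8,0] → .  [on edge]
    (2,3)@(5, 7): e=[0,2,2] → X  [on edge]
    (3,3)@(7, 7): e=[20,-12,-4] → .
    (2,4)@(5, 9): e=[4,0,0] → X  [on edge]
    (3,4)@(7, 9): e=[24,-14,-6] → .
    (2,5)@(5, 11): e=[8,-2,-2] → .
    (1,7)@(3, 15): e=[-4,8,0] → .  [on edge]
    (1,8)@(3, 17): e=[0,6,-2] → .  [on edge]
    (0,10)@(1, 21): e=[-12,16,0] → .  [on edge]
    (1,11)@(3, 23): e=[12,0,-8] → .  [on edge]
  covered (2 px):
    . . . .
    . . . .
    . . . .
    . . X .
    . . X .
    . . . .
    . . . .
    . . . .
    . . . .
    . . . .
    . . . .
    . . . .
T1:
  2·area = 20
  edge (8, 13)→(4, 18): d=(-4,5) inclusive
  edge (4, 18)→(8, 8): d=(4,-10) inclusive
  edge (8, 8)→(8, 13): d=(0,5) inclusive
    (3,5)@(7, 11): e=[13,2,5] → X
    (3,6)@(7, 13): e=[5,10,5] → X
    (3,7)@(7, 15): e=[-3,18,5] → .
  covered (2 px):
    . . . .
    . . . .
    . . . .
    . . . .
    . . . .
    . . . X
    . . . X
    . . . .
    . . . .
    . . . .
    . . . .
    . . . .
T2:
  2·area = 10  (B↔C swapped to make it positive)
  edge (0, 9)→(2, 8): d=(2,-1) inclusive
  edge (2, 8)→(0, 14): d=(-2,6) inclusive
  edge (0, 14)→(0, 9): d=(0,-5) inclusive
    (1,2)@(3, 5): e=[-5,0,15] → .  [on edge]
    (0,4)@(1, 9): e=[1,4,5] → X
    (1,4)@(3, 9): e=[3,-8,15] → .
    (0,5)@(1, 11): e=[5,0,5] → X  [on edge]
    (1,5)@(3, 11): e=[7,-12,15] → .
    (0,6)@(1, 13): e=[9,-4,5] → .
  covered (2 px):
    . . . .
    . . . .
    . . . .
    . . . .
    X . . .
    X . . .
    . . . .
    . . . .
    . . . .
    . . . .
    . . . .
    . . . .

Final: [10,5,5]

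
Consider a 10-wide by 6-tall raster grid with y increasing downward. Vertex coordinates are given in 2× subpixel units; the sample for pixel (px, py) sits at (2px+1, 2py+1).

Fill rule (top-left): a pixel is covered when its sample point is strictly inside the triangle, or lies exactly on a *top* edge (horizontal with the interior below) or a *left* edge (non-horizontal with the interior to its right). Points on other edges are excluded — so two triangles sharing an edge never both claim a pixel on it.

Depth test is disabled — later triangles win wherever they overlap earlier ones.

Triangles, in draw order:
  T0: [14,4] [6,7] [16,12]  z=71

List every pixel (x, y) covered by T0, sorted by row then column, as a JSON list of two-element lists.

T0:
  2·area = 70  (B↔C swapped to make it positive)
  edge (14, 4)→(16, 12): d=(2,8) right/bottom  bias=-1
  edge (16, 12)→(6, 7): d=(-10,-5) top-left  bias=+0
  edge (6, 7)→(14, 4): d=(8,-3) top-left  bias=+0
    (6,2)@(13, 5): e=[10,55,5] → X
    (7,2)@(15, 5): e=[-6,65,11] → .
    (3,3)@(7, 7): e=[62,5,3] → X
    (4,3)@(9, 7): e=[46,15,9] → X
    (5,3)@(11, 7): e=[30,25,15] → X
    (7,3)@(15, 7): e=[-2,45,27] → .
    (3,4)@(7, 9): e=[66,-15,19] → .
    (4,4)@(9, 9): e=[50,-5,25] → .
    (5,4)@(11, 9): e=[34,5,31] → X
    (7,4)@(15, 9): e=[2,25,43] → X
    (8,4)@(17, 9): e=[-14,35,49] → .
    (5,5)@(11, 11): e=[38,-15,47] → .
  covered (9 px):
    . . . . . . . . . .
    . . . . . . . . . .
    . . . . . . X . . .
    . . . X X X X . . .
    . . . . . X X X . .
    . . . . . . . X . .

Answer: [[6,2],[3,3],[4,3],[5,3],[6,3],[5,4],[6,4],[7,4],[7,5]]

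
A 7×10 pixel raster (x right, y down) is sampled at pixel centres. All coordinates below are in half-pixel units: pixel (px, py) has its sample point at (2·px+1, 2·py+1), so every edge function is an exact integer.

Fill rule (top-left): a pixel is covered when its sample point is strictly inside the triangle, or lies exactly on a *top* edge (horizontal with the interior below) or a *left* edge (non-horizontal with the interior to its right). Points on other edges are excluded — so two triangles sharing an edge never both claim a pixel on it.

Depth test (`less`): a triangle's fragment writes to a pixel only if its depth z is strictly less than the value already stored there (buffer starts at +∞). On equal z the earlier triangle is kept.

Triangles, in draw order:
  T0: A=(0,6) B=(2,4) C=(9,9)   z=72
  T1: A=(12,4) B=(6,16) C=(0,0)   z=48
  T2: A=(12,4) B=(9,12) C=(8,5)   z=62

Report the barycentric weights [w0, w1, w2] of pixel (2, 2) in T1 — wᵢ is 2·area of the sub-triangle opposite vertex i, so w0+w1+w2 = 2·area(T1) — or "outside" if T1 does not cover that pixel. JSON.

T0:
  2·area = 24
  edge (0, 6)→(2, 4): d=(2,-2) top-left  bias=+0
  edge (2, 4)→(9, 9): d=(7,5) right/bottom  bias=-1
  edge (9, 9)→(0, 6): d=(-9,-3) top-left  bias=+0
    (2,0)@(5, 1): e=[0,-36,60] → ·  [on edge]
    (1,1)@(3, 3): e=[0,-12,36] → ·  [on edge]
    (0,2)@(1, 5): e=[0,12,12] → #  [on edge]
    (1,2)@(3, 5): e=[4,2,18] → #
    (2,2)@(5, 5): e=[8,-8,24] → ·
    (0,3)@(1, 7): e=[4,26,-6] → ·
    (1,3)@(3, 7): e=[8,16,0] → #  [on edge]
    (2,3)@(5, 7): e=[12,6,6] → #
    (3,3)@(7, 7): e=[16,-4,12] → ·
    (1,4)@(3, 9): e=[12,30,-18] → ·
    (2,4)@(5, 9): e=[16,20,-12] → ·
    (4,4)@(9, 9): e=[24,0,0] → ·  [on edge]
  covered (4 px):
    · · · · · · ·
    · · · · · · ·
    # # · · · · ·
    · # # · · · ·
    · · · · · · ·
    · · · · · · ·
    · · · · · · ·
    · · · · · · ·
    · · · · · · ·
    · · · · · · ·
T1:
  2·area = 168
  edge (12, 4)→(6, 16): d=(-6,12) right/bottom  bias=-1
  edge (6, 16)→(0, 0): d=(-6,-16) top-left  bias=+0
  edge (0, 0)→(12, 4): d=(12,4) right/bottom  bias=-1
    (0,0)@(1, 1): e=[150,10,8] → #
    (1,0)@(3, 1): e=[126,42,0] → ·  [on edge]
    (0,1)@(1, 3): e=[138,-2,32] → ·
    (1,1)@(3, 3): e=[114,30,24] → #
    (2,1)@(5, 3): e=[90,62,16] → #
    (3,1)@(7, 3): e=[66,94,8] → #
    (4,1)@(9, 3): e=[42,126,0] → ·  [on edge]
    (1,2)@(3, 5): e=[102,18,48] → #
    (4,2)@(9, 5): e=[30,114,24] → #
    (5,2)@(11, 5): e=[6,146,16] → #
    (6,2)@(13, 5): e=[-18,178,8] → ·
    (1,3)@(3, 7): e=[90,6,72] → #
  covered (20 px):
    # · · · · · ·
    · # # # · · ·
    · # # # # # ·
    · # # # # · ·
    · · # # # · ·
    · · # # · · ·
    · · # # · · ·
    · · · · · · ·
    · · · · · · ·
    · · · · · · ·
T2:
  2·area = 29
  edge (12, 4)→(9, 12): d=(-3,8) right/bottom  bias=-1
  edge (9, 12)→(8, 5): d=(-1,-7) top-left  bias=+0
  edge (8, 5)→(12, 4): d=(4,-1) top-left  bias=+0
    (4,2)@(9, 5): e=[21,7,1] → #
    (5,2)@(11, 5): e=[5,21,3] → #
    (6,2)@(13, 5): e=[-11,35,5] → ·
    (4,3)@(9, 7): e=[15,5,9] → #
    (5,3)@(11, 7): e=[-1,19,11] → ·
    (4,4)@(9, 9): e=[9,3,17] → #
    (5,4)@(11, 9): e=[-7,17,19] → ·
    (4,5)@(9, 11): e=[3,1,25] → #
    (5,5)@(11, 11): e=[-13,15,27] → ·
    (4,6)@(9, 13): e=[-3,-1,33] → ·
  covered (5 px):
    · · · · · · ·
    · · · · · · ·
    · · · · # # ·
    · · · · # · ·
    · · · · # · ·
    · · · · # · ·
    · · · · · · ·
    · · · · · · ·
    · · · · · · ·
    · · · · · · ·

Final: [50,40,78]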